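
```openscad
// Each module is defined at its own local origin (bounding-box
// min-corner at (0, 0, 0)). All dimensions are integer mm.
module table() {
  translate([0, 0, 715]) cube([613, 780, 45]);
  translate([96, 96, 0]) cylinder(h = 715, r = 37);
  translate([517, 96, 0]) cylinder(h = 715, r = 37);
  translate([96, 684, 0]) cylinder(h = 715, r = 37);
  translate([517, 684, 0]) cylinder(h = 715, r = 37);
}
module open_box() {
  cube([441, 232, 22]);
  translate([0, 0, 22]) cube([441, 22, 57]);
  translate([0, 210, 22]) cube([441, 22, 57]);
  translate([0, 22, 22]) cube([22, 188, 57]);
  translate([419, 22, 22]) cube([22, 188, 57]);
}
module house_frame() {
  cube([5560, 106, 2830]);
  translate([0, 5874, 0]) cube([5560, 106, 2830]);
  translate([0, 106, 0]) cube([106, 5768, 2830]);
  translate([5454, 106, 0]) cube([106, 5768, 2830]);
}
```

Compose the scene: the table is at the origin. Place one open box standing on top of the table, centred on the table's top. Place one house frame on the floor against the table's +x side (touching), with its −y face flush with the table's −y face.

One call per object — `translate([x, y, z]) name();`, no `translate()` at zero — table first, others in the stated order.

table();
translate([86, 274, 760]) open_box();
translate([613, 0, 0]) house_frame();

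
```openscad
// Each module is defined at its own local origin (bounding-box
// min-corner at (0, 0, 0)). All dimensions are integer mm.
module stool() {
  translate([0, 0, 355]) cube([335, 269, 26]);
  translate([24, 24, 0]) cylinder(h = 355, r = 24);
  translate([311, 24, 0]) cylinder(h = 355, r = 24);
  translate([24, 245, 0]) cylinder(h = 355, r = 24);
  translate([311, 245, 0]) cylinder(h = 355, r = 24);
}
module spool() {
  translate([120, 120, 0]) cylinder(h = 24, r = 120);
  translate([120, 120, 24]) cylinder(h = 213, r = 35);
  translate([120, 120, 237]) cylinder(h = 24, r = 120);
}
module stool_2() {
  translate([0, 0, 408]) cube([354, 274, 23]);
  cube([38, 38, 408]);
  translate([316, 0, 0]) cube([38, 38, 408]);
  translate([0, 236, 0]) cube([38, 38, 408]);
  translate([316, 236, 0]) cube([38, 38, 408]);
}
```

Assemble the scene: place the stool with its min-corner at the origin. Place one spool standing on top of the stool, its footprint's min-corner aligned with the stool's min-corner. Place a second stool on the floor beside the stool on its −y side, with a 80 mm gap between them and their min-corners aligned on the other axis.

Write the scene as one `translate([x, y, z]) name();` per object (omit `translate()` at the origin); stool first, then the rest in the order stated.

stool();
translate([0, 0, 381]) spool();
translate([0, -354, 0]) stool_2();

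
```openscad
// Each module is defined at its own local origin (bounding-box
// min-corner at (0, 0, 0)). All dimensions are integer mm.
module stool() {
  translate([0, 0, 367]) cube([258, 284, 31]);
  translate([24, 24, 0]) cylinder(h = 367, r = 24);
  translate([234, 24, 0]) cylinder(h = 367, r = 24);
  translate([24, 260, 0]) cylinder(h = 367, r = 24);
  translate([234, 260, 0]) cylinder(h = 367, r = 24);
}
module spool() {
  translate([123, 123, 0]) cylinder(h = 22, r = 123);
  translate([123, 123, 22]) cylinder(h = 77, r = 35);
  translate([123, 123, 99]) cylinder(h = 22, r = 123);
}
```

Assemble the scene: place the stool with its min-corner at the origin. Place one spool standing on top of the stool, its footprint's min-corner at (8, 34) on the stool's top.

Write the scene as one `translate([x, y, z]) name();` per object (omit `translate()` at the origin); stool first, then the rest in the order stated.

stool();
translate([8, 34, 398]) spool();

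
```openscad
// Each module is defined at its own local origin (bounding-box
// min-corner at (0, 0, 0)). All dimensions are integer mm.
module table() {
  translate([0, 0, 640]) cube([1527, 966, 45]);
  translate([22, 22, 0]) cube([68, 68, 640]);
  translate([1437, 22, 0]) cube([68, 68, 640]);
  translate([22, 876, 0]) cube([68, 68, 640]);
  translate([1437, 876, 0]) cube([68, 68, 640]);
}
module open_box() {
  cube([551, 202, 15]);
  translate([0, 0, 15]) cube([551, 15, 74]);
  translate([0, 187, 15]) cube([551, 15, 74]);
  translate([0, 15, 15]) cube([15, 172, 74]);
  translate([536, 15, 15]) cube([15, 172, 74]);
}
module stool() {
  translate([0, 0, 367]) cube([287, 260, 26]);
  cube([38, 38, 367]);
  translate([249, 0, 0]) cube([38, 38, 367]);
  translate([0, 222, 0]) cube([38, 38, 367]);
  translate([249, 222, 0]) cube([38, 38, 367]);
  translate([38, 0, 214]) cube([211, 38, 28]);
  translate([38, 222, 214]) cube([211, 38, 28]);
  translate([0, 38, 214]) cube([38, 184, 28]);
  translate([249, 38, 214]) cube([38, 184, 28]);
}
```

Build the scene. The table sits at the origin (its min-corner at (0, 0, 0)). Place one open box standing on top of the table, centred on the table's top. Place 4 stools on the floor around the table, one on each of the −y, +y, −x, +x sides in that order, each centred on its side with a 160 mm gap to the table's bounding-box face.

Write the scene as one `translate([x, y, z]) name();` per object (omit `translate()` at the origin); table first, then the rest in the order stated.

table();
translate([488, 382, 685]) open_box();
translate([620, -420, 0]) stool();
translate([620, 1126, 0]) stool();
translate([-447, 353, 0]) stool();
translate([1687, 353, 0]) stool();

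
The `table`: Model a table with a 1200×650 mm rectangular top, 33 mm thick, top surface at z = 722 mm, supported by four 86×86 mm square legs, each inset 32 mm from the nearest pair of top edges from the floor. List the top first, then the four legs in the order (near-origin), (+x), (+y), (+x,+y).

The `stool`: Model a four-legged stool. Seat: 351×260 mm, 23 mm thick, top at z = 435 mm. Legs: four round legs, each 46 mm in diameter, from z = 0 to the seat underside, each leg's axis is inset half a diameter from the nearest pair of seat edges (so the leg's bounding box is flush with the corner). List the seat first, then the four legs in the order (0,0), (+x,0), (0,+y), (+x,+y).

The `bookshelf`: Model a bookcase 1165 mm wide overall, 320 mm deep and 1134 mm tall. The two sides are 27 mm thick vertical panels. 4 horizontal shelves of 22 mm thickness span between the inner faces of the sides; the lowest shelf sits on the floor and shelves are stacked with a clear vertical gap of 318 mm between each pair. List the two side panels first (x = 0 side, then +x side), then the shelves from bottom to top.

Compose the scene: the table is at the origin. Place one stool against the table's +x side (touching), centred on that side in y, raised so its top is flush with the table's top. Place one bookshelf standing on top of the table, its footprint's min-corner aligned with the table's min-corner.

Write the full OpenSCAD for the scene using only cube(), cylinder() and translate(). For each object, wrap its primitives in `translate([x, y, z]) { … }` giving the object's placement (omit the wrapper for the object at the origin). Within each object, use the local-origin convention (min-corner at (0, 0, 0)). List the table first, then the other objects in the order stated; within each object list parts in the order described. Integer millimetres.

translate([0, 0, 689]) cube([1200, 650, 33]);
translate([32, 32, 0]) cube([86, 86, 689]);
translate([1082, 32, 0]) cube([86, 86, 689]);
translate([32, 532, 0]) cube([86, 86, 689]);
translate([1082, 532, 0]) cube([86, 86, 689]);
translate([1200, 195, 287]) {
  translate([0, 0, 412]) cube([351, 260, 23]);
  translate([23, 23, 0]) cylinder(h = 412, r = 23);
  translate([328, 23, 0]) cylinder(h = 412, r = 23);
  translate([23, 237, 0]) cylinder(h = 412, r = 23);
  translate([328, 237, 0]) cylinder(h = 412, r = 23);
}
translate([0, 0, 722]) {
  cube([27, 320, 1134]);
  translate([1138, 0, 0]) cube([27, 320, 1134]);
  translate([27, 0, 0]) cube([1111, 320, 22]);
  translate([27, 0, 340]) cube([1111, 320, 22]);
  translate([27, 0, 680]) cube([1111, 320, 22]);
  translate([27, 0, 1020]) cube([1111, 320, 22]);
}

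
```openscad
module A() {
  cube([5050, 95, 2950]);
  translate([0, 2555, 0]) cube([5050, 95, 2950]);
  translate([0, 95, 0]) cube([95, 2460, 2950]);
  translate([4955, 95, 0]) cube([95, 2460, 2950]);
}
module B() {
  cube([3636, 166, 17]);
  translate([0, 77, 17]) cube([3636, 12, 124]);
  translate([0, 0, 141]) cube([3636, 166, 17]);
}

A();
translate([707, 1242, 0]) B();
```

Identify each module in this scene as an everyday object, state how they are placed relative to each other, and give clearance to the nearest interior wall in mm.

A is a house frame. B is an I-beam. The I-beam sits inside the house frame, centred. The clearance to the nearest interior wall is 612 mm.

Clearances: x = 612, y = 1147; minimum 612 mm.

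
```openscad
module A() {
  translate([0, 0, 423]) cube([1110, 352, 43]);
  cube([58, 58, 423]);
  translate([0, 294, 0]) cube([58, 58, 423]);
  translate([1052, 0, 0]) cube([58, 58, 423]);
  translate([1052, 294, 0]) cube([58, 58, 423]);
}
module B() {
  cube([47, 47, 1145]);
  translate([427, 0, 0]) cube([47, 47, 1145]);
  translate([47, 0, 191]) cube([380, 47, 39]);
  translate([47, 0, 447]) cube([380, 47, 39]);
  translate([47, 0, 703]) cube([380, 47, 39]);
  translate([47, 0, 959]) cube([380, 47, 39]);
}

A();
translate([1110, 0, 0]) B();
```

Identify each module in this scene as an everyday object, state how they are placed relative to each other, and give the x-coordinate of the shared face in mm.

A is a bench. B is a ladder. The ladder is against the bench's +x side, with their −y faces flush. The x-coordinate of the shared face is 1110 mm.

The bench's +x face and the ladder's −x face are both at x = 1110 mm.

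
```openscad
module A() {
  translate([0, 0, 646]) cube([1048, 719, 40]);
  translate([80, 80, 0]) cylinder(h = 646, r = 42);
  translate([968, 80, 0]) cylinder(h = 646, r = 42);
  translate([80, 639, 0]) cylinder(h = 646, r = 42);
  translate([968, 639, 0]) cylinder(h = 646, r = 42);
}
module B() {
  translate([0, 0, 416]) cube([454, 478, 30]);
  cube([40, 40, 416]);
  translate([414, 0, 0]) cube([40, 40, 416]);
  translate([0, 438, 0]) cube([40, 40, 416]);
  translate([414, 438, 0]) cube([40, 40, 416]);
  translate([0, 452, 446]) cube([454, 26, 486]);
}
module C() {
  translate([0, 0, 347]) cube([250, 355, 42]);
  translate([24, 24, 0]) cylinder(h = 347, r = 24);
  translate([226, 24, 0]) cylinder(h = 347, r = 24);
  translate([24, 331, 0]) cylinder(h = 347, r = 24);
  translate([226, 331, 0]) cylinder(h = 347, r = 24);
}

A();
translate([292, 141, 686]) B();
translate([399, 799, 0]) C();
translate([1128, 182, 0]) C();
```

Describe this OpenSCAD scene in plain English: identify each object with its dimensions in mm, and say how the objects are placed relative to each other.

A is a rectangular dining table. The top is 1048×719×40 mm with its upper surface at z = 686 mm. It stands on four round legs of 84 mm diameter, each leg's bounding box inset 38 mm from the nearest pair of top edges, running from the floor to the underside of the top.

B is a chair. The seat is a 454×478×30 mm slab with its top at z = 446 mm, on four 40×40 mm corner legs (flush with the seat edges, standing on z = 0). A flat backrest 26 mm thick, 486 mm tall, spans the full seat width and rises from the seat top along its +y edge, rear face flush with the rear of the seat.

C is a four-legged stool. The seat is 250×355 mm, 42 mm thick, top at z = 389 mm. It stands on four round legs, each 48 mm in diameter, from z = 0 to the seat underside, each leg's axis is inset half a diameter from the nearest pair of seat edges (so the leg's bounding box is flush with the corner).

The chair is on top of the table. Two stools sit around the table at the +y, +x sides.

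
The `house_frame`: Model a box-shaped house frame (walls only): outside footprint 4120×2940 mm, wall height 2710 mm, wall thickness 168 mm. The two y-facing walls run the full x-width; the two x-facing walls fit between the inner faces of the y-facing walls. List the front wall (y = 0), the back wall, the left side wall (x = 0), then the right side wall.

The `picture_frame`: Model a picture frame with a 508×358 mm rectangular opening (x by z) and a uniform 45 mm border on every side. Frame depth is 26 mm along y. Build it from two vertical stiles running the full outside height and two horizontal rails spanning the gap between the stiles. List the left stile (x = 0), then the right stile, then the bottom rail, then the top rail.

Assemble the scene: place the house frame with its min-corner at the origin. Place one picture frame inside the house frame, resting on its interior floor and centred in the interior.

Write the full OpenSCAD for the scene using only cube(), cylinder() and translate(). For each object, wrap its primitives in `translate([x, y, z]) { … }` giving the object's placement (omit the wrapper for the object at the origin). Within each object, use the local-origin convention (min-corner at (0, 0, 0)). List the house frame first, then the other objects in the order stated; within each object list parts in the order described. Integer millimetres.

cube([4120, 168, 2710]);
translate([0, 2772, 0]) cube([4120, 168, 2710]);
translate([0, 168, 0]) cube([168, 2604, 2710]);
translate([3952, 168, 0]) cube([168, 2604, 2710]);
translate([1761, 1457, 0]) {
  cube([45, 26, 448]);
  translate([553, 0, 0]) cube([45, 26, 448]);
  translate([45, 0, 0]) cube([508, 26, 45]);
  translate([45, 0, 403]) cube([508, 26, 45]);
}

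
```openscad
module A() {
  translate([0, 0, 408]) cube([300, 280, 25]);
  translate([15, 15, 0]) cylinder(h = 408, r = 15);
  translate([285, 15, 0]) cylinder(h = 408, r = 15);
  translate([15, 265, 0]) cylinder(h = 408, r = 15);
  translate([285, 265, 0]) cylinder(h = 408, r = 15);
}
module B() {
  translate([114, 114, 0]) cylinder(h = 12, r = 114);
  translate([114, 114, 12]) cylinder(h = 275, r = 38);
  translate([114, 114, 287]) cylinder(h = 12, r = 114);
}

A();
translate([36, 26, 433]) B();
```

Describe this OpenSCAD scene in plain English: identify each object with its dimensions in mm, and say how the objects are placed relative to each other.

A is a four-legged stool. The seat is a 300×280×25 mm slab whose top surface is at z = 433 mm; four round legs, each 30 mm in diameter, run from the floor (z = 0) to the underside of the seat, each leg's axis is inset half a diameter from the nearest pair of seat edges (so the leg's bounding box is flush with the corner).

B is a spool: two coaxial disc flanges of radius 114 mm and thickness 12 mm, joined by a core cylinder of radius 38 mm and height 275 mm. The lower flange rests on z = 0 and the three cylinders share a vertical axis.

The spool is on top of the stool, centred.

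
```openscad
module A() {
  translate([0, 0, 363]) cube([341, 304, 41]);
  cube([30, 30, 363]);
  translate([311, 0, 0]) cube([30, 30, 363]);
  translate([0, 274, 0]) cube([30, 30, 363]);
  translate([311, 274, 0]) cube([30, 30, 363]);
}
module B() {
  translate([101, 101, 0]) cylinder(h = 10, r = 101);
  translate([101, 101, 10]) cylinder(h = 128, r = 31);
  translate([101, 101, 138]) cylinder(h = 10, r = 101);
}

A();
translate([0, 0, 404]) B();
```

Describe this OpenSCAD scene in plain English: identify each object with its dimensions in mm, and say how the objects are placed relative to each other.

A is a four-legged stool. The seat is 341×304 mm, 41 mm thick, top at z = 404 mm. It stands on four square legs, each 30×30 mm in cross-section, from z = 0 to the seat underside, each flush with a corner of the seat.

B is a spool: two coaxial disc flanges of radius 101 mm and thickness 10 mm, joined by a core cylinder of radius 31 mm and height 128 mm. The lower flange rests on z = 0 and the three cylinders share a vertical axis.

The spool is on top of the stool.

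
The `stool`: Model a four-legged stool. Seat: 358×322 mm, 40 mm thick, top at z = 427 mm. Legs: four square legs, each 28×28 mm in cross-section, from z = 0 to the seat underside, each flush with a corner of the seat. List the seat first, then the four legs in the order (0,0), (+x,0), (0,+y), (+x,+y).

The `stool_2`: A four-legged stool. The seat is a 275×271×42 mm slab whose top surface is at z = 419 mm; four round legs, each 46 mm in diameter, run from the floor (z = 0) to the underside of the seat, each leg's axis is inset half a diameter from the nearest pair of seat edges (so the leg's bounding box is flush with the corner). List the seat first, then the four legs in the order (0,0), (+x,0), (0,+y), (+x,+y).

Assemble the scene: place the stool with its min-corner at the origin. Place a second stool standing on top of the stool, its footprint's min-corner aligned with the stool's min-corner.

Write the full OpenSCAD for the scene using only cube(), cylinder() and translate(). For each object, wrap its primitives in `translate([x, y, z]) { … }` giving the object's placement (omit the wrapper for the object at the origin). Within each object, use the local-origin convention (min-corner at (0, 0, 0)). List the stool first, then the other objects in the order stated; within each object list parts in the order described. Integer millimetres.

translate([0, 0, 387]) cube([358, 322, 40]);
cube([28, 28, 387]);
translate([330, 0, 0]) cube([28, 28, 387]);
translate([0, 294, 0]) cube([28, 28, 387]);
translate([330, 294, 0]) cube([28, 28, 387]);
translate([0, 0, 427]) {
  translate([0, 0, 377]) cube([275, 271, 42]);
  translate([23, 23, 0]) cylinder(h = 377, r = 23);
  translate([252, 23, 0]) cylinder(h = 377, r = 23);
  translate([23, 248, 0]) cylinder(h = 377, r = 23);
  translate([252, 248, 0]) cylinder(h = 377, r = 23);
}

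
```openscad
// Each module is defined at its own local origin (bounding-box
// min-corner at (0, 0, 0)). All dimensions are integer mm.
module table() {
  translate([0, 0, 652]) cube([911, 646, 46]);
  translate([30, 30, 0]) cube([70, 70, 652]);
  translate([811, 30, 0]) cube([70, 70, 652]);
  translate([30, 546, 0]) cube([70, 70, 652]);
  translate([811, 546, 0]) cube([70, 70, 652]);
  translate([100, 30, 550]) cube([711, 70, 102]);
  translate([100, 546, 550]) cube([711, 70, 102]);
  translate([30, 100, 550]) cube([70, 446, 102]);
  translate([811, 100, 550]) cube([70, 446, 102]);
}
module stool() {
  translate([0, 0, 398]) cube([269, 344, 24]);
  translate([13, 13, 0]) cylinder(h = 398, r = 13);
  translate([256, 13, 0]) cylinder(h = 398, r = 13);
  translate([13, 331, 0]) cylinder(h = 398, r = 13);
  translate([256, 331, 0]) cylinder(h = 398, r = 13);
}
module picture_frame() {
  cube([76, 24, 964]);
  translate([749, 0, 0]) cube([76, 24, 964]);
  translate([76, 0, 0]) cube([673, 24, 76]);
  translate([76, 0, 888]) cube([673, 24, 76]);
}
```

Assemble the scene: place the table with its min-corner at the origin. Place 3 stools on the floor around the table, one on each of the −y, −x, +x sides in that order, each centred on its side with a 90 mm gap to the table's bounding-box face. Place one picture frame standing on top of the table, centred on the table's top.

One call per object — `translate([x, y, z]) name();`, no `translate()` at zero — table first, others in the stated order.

table();
translate([321, -434, 0]) stool();
translate([-359, 151, 0]) stool();
translate([1001, 151, 0]) stool();
translate([43, 311, 698]) picture_frame();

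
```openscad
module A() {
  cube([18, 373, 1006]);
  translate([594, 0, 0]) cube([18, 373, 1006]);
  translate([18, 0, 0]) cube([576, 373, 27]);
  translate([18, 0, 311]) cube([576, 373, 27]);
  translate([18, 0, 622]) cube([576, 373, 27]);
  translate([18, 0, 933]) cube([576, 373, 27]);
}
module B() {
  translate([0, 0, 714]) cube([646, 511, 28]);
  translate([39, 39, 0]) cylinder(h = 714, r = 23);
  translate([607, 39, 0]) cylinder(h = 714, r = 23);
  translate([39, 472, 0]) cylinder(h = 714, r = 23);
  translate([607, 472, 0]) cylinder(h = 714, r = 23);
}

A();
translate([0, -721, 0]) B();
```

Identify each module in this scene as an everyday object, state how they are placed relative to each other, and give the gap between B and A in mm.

A is a bookshelf. B is a table. The table is on the floor beside the bookshelf on its −y side. The gap between the table and the bookshelf is 210 mm.

The table's nearest face is 210 mm from the bookshelf's −y face.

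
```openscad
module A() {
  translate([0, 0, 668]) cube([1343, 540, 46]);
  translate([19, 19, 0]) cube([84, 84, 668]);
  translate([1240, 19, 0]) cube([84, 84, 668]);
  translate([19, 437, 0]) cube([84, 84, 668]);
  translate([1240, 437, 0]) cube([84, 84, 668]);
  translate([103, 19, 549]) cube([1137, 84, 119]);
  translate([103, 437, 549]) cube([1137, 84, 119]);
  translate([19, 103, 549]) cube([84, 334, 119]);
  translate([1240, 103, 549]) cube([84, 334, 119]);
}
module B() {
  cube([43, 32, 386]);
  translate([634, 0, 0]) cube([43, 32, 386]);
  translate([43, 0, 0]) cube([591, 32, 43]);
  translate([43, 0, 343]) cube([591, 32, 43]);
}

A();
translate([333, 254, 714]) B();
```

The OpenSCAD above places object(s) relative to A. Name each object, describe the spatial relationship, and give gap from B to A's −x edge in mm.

A is a table. B is a picture frame. The picture frame is on top of the table, centred. The gap from the picture frame to the table's −x edge is 333 mm.

The picture frame's min-x is at 333; the table's min-x is 0; gap = 333 mm.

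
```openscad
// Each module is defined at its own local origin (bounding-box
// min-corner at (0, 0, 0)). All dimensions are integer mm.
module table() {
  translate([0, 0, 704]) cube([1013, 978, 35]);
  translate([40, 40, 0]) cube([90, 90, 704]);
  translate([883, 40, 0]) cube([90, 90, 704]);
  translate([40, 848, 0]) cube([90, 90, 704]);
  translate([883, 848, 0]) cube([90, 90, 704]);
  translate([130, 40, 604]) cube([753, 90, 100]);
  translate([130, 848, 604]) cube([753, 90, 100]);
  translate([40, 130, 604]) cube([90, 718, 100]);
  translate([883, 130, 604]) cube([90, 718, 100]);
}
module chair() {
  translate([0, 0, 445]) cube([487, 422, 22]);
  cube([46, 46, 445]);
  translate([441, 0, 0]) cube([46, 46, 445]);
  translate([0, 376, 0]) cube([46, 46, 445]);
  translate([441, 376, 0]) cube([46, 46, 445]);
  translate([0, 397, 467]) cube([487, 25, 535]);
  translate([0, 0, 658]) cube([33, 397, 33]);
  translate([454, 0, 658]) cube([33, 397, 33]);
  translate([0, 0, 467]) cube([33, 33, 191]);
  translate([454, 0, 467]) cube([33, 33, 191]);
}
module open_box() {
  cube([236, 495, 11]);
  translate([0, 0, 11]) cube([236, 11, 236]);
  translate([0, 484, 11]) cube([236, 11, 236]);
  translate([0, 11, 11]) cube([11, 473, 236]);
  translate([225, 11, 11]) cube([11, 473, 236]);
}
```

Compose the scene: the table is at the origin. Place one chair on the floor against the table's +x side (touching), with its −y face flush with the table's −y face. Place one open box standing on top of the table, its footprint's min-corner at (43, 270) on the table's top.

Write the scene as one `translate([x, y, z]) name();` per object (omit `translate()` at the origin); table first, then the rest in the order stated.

table();
translate([1013, 0, 0]) chair();
translate([43, 270, 739]) open_box();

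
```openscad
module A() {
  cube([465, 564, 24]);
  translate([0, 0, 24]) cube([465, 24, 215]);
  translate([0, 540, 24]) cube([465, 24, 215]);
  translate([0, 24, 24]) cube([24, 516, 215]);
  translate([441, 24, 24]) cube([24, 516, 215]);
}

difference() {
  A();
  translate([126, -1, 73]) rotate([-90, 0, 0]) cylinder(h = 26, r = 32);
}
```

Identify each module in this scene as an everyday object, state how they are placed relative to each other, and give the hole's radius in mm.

The subtracted cylinder has r = 32 mm.

A is an open box. The open box has a circular hole through its front wall. The hole's radius is 32 mm.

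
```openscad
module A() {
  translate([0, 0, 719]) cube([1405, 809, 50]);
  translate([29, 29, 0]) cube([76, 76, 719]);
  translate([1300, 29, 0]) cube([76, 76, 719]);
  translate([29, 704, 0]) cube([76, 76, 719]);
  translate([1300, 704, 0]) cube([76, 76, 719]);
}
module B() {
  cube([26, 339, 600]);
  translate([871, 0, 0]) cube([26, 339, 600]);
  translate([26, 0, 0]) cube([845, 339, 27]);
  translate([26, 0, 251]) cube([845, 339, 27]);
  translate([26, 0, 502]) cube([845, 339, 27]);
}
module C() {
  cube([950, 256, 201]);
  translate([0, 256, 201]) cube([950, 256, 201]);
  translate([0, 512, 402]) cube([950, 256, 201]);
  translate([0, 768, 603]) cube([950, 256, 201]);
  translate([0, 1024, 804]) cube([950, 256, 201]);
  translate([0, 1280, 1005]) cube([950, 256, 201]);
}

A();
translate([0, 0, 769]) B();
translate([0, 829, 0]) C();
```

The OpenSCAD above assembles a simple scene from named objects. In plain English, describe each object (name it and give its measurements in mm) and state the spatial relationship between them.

A is a table with a 1405×809 mm rectangular top, 50 mm thick, top surface at z = 769 mm, supported by four 76×76 mm square legs, each inset 29 mm from the nearest pair of top edges, running from the floor.

B is a bookshelf 897 mm wide overall, 339 mm deep and 600 mm tall. The two sides are 26 mm thick vertical panels. 3 horizontal shelves of 27 mm thickness span between the inner faces of the sides; the lowest shelf sits on the floor and shelves are stacked with a clear vertical gap of 224 mm between each pair.

C is a run of 6 identical solid stair steps. Each tread is 950×256 mm and each step block is 201 mm high. Step 1 rests on the floor; step k is offset from step 1 by (k−1)×256 mm in y and (k−1)×201 mm in z.

The bookshelf is on top of the table. The staircase is on the floor beside the table on its +y side.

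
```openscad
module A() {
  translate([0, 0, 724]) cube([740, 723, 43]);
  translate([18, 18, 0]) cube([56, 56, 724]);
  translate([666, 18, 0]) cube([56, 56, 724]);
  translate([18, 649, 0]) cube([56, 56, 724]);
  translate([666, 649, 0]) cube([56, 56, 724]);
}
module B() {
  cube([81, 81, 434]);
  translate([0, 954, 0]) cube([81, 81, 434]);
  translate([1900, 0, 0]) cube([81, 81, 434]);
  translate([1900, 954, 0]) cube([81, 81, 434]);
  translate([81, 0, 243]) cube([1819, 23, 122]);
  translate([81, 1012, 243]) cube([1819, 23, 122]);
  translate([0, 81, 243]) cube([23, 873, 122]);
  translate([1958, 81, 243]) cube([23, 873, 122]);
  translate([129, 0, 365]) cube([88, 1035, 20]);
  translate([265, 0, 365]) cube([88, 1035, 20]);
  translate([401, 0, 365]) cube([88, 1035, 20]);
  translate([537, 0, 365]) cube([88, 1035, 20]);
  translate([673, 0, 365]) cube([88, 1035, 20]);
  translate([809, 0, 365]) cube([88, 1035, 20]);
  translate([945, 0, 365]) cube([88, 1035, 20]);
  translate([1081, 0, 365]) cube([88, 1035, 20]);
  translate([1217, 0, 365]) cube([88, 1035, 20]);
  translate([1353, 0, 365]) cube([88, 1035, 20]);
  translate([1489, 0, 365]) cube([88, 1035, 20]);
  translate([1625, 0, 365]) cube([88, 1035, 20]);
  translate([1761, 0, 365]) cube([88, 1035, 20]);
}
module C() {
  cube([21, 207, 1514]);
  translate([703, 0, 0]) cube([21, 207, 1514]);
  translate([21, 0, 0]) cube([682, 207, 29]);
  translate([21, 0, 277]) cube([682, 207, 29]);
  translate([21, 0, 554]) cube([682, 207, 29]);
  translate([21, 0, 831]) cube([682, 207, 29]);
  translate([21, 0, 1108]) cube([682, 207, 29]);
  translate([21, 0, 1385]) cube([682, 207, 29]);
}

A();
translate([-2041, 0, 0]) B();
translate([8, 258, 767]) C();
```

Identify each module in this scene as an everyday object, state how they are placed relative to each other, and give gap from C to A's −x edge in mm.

The bookshelf's min-x is at 8; the table's min-x is 0; gap = 8 mm.

A is a table. B is a bed frame. C is a bookshelf. The bed frame is on the floor beside the table on its −x side. The bookshelf is on top of the table, centred. The gap from the bookshelf to the table's −x edge is 8 mm.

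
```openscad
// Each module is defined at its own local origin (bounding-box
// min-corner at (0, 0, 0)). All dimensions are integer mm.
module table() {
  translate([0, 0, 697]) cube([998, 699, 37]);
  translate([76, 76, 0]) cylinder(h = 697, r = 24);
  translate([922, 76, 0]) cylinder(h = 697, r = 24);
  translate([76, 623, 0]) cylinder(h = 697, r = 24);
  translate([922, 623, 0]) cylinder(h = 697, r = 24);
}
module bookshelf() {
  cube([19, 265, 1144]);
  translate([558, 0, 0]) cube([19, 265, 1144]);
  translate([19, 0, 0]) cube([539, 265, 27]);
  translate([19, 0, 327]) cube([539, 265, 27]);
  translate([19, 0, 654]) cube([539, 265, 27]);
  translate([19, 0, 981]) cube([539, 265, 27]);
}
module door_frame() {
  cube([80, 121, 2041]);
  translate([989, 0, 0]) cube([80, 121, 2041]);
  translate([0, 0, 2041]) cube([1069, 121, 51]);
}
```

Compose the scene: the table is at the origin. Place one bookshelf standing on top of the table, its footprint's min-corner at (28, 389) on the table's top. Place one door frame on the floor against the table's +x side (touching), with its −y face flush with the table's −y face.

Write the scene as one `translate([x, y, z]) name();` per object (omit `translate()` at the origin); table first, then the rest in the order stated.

table();
translate([28, 389, 734]) bookshelf();
translate([998, 0, 0]) door_frame();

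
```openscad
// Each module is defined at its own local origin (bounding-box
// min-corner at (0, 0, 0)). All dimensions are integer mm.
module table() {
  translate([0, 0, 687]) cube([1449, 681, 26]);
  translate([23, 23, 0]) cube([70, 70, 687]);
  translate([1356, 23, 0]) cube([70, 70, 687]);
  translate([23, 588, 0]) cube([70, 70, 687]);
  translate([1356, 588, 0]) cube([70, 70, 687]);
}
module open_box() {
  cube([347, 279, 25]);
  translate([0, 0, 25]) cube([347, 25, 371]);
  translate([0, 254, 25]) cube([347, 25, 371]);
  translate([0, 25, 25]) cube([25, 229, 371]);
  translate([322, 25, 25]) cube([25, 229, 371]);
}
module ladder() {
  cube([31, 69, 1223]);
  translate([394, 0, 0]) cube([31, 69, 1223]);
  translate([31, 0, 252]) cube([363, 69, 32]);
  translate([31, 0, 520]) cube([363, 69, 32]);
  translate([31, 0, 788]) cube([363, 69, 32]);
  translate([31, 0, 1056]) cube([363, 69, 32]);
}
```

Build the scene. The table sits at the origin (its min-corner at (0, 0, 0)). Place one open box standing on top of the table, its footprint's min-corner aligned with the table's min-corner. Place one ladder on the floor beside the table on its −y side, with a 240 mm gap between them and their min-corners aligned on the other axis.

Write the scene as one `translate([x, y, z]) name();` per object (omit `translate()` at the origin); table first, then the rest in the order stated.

table();
translate([0, 0, 713]) open_box();
translate([0, -309, 0]) ladder();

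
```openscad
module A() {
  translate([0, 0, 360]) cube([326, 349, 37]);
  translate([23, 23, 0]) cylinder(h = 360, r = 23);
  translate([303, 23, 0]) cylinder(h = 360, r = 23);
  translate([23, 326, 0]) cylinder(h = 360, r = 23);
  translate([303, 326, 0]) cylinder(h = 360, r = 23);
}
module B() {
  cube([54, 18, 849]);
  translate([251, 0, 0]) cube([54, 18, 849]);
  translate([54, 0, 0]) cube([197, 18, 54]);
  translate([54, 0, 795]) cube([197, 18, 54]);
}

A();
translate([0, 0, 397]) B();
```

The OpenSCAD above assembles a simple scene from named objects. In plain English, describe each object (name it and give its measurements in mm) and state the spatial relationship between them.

A is a four-legged stool. The seat is 326×349 mm, 37 mm thick, top at z = 397 mm. It stands on four round legs, each 46 mm in diameter, from z = 0 to the seat underside, each leg's axis is inset half a diameter from the nearest pair of seat edges (so the leg's bounding box is flush with the corner).

B is a picture frame with a 197×741 mm rectangular opening (x by z) and a uniform 54 mm border on every side. Frame depth is 18 mm along y. It is built from two vertical stiles running the full outside height and two horizontal rails spanning the gap between the stiles.

The picture frame is on top of the stool.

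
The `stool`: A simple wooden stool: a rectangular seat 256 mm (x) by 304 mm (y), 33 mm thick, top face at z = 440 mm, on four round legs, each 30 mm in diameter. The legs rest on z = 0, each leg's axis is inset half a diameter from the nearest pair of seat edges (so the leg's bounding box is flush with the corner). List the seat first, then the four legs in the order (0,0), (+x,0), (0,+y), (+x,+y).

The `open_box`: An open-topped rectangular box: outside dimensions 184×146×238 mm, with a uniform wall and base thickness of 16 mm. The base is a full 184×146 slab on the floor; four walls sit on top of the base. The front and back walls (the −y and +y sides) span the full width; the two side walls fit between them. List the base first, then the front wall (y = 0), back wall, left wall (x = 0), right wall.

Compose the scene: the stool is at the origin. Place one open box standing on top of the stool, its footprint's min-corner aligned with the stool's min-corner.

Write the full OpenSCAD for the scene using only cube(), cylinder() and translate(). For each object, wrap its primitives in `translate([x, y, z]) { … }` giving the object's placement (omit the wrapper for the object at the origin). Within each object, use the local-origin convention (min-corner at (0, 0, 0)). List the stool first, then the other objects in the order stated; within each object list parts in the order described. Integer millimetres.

translate([0, 0, 407]) cube([256, 304, 33]);
translate([15, 15, 0]) cylinder(h = 407, r = 15);
translate([241, 15, 0]) cylinder(h = 407, r = 15);
translate([15, 289, 0]) cylinder(h = 407, r = 15);
translate([241, 289, 0]) cylinder(h = 407, r = 15);
translate([0, 0, 440]) {
  cube([184, 146, 16]);
  translate([0, 0, 16]) cube([184, 16, 222]);
  translate([0, 130, 16]) cube([184, 16, 222]);
  translate([0, 16, 16]) cube([16, 114, 222]);
  translate([168, 16, 16]) cube([16, 114, 222]);
}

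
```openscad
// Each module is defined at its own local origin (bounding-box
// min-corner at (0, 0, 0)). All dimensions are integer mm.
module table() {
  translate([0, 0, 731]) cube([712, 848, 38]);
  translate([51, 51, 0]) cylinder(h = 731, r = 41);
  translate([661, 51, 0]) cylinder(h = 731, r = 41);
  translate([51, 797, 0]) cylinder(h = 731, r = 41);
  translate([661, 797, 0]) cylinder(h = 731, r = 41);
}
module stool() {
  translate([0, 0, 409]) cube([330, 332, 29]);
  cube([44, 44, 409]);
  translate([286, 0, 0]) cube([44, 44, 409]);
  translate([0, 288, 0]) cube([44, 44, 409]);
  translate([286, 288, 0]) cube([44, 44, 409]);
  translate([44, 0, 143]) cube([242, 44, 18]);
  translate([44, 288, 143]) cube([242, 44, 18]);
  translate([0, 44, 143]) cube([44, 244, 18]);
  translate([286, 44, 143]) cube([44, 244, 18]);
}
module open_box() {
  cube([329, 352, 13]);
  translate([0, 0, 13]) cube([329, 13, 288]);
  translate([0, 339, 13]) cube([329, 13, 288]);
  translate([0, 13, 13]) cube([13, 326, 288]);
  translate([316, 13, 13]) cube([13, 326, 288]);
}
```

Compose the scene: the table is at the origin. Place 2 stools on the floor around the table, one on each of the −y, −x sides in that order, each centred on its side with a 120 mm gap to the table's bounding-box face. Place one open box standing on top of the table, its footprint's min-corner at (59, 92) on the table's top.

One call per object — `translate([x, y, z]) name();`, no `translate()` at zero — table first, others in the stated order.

table();
translate([191, -452, 0]) stool();
translate([-450, 258, 0]) stool();
translate([59, 92, 769]) open_box();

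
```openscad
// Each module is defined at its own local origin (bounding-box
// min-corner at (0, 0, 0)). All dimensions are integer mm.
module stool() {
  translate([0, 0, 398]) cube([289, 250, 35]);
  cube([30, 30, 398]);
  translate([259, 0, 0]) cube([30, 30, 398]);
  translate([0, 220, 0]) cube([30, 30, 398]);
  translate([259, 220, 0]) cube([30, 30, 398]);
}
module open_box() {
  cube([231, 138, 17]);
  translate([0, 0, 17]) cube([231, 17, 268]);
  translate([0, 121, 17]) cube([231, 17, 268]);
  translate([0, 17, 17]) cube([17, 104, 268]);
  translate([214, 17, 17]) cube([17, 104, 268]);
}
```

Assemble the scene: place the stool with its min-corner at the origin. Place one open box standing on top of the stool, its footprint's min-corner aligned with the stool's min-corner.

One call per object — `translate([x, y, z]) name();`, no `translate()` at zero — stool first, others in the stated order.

stool();
translate([0, 0, 433]) open_box();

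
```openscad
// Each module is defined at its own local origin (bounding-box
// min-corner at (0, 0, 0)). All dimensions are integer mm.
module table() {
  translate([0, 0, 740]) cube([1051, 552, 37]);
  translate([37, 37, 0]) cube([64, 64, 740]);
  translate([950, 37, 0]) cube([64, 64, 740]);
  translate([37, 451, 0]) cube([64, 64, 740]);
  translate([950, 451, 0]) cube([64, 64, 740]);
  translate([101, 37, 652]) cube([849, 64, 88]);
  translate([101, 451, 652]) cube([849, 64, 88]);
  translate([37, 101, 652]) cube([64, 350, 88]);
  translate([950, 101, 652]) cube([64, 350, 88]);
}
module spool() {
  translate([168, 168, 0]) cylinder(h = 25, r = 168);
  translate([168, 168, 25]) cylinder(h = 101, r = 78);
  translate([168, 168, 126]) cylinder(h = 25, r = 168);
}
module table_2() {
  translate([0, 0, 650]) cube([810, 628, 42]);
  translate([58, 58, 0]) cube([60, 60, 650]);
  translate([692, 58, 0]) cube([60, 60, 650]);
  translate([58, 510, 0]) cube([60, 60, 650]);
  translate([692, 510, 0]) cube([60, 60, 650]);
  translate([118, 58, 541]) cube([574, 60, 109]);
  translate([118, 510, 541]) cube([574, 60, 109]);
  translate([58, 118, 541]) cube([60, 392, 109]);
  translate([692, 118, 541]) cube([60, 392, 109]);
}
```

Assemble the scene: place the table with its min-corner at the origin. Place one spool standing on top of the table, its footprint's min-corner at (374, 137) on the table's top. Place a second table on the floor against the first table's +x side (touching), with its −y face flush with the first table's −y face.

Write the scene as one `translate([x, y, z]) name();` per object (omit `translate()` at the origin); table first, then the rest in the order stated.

table();
translate([374, 137, 777]) spool();
translate([1051, 0, 0]) table_2();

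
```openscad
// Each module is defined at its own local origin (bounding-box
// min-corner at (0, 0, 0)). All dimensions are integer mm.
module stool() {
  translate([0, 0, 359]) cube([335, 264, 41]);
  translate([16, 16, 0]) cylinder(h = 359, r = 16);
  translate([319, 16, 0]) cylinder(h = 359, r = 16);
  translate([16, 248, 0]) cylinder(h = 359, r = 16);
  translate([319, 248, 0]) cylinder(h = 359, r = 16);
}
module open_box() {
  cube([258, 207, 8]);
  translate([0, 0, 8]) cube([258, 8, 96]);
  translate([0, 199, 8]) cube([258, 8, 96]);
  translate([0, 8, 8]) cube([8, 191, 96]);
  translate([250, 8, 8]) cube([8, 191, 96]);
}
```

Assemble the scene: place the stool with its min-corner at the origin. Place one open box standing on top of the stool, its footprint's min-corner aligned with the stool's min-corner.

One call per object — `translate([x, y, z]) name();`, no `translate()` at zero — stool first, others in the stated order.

stool();
translate([0, 0, 400]) open_box();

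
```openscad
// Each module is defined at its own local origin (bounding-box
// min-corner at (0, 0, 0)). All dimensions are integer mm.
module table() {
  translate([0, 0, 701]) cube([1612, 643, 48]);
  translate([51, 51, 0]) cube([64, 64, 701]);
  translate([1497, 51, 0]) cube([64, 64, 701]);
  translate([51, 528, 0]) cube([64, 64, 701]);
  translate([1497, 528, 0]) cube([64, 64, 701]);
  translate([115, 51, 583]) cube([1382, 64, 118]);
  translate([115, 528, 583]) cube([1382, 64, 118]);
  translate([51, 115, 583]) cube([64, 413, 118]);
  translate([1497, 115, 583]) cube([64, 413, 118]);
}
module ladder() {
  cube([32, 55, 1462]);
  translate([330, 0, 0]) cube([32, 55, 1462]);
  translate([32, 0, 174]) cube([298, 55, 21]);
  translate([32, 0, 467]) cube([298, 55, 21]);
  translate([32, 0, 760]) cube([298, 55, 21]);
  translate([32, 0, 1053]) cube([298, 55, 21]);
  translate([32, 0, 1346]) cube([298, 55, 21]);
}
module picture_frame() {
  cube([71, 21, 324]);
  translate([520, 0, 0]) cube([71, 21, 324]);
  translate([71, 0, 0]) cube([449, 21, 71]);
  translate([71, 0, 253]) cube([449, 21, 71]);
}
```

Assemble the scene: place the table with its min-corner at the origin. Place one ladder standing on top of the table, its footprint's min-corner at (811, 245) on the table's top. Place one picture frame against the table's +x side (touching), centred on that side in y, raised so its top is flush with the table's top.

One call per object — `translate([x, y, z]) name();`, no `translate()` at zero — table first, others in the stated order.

table();
translate([811, 245, 749]) ladder();
translate([1612, 311, 425]) picture_frame();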